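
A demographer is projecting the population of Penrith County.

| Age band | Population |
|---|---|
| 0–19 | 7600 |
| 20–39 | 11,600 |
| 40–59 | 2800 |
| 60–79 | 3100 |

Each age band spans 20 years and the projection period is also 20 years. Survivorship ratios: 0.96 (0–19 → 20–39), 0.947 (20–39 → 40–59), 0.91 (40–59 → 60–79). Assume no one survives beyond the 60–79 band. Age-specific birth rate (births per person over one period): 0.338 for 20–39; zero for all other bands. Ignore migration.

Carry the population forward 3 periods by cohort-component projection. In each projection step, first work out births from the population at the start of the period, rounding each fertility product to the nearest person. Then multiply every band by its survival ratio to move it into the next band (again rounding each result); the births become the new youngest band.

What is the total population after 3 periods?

— Period 1 —
Births: 11600 * 0.338 = 3921
20–39: 7600 * 0.96 = 7296
40–59: 11600 * 0.947 = 10985
60–79: 2800 * 0.91 = 2548
Giving 3921 / 7296 / 10985 / 2548.
— Period 2 —
Births: 7296 * 0.338 = 2466
20–39: 3921 * 0.96 = 3764
40–59: 7296 * 0.947 = 6909
60–79: 10985 * 0.91 = 9996
Giving 2466 / 3764 / 6909 / 9996.
— Period 3 —
Births: 3764 * 0.338 = 1272
20–39: 2466 * 0.96 = 2367
40–59: 3764 * 0.947 = 3565
60–79: 6909 * 0.91 = 6287
Giving 1272 / 2367 / 3565 / 6287.
Total after period 3: 1272 + 2367 + 3565 + 6287 = 13491

13491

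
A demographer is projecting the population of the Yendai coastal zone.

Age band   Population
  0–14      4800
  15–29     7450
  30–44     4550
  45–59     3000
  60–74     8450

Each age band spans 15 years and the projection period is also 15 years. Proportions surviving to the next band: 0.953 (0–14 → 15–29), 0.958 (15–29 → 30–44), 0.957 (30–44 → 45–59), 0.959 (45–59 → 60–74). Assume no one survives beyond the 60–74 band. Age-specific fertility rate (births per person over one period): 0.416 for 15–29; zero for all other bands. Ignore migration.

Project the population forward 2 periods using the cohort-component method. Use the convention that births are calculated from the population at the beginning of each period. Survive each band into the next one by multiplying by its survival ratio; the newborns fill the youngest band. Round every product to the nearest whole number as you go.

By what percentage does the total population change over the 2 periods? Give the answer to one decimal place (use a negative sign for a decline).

Period 1:
Births: 7450 × 0.416 = 3099
15–29: 4800 × 0.953 = 4574
30–44: 7450 × 0.958 = 7137
45–59: 4550 × 0.957 = 4354
60–74: 3000 × 0.959 = 2877
Giving 3099 / 4574 / 7137 / 4354 / 2877.
Period 2:
Births: 4574 × 0.416 = 1903
15–29: 3099 × 0.953 = 2953
30–44: 4574 × 0.958 = 4382
45–59: 7137 × 0.957 = 6830
60–74: 4354 × 0.959 = 4175
Giving 1903 / 2953 / 4382 / 6830 / 4175.
Total: 28250 → 20243; change = -8007; percentage change = -28.3%

-28.3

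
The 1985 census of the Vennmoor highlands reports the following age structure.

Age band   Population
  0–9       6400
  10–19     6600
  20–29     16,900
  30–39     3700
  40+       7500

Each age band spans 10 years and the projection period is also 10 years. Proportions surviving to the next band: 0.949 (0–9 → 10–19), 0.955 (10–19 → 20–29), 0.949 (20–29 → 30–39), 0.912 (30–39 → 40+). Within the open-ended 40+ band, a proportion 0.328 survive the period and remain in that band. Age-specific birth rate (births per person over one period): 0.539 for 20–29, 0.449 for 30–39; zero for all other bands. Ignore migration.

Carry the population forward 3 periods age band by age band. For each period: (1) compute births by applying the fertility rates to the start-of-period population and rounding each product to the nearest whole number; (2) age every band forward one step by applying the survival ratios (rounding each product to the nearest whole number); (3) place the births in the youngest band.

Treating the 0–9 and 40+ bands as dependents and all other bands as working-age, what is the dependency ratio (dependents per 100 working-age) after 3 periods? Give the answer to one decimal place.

Call the bands 1 to 5, youngest first.
— Period 1 —
Births: 16900 × 0.539 = 9109, 3700 × 0.449 = 1661 — total 10770
Band 2: 6400 × 0.949 = 6074
Band 3: 6600 × 0.955 = 6303
Band 4: 16900 × 0.949 = 16038
Band 5: 3700 × 0.912 + 7500 × 0.328 = 3374 + 2460 = 5834
End of period: [10770, 6074, 6303, 16038, 5834]
— Period 2 —
Births: 6303 × 0.539 = 3397, 16038 × 0.449 = 7201 — total 10598
Band 2: 10770 × 0.949 = 10221
Band 3: 6074 × 0.955 = 5801
Band 4: 6303 × 0.949 = 5982
Band 5: 16038 × 0.912 + 5834 × 0.328 = 14627 + 1914 = 16541
End of period: [10598, 10221, 5801, 5982, 16541]
— Period 3 —
Births: 5801 × 0.539 = 3127, 5982 × 0.449 = 2686 — total 5813
Band 2: 10598 × 0.949 = 10058
Band 3: 10221 × 0.955 = 9761
Band 4: 5801 × 0.949 = 5505
Band 5: 5982 × 0.912 + 16541 × 0.328 = 5456 + 5425 = 10881
End of period: [5813, 10058, 9761, 5505, 10881]
Dependents (band 0–9 + band 40+) = 5813 + 10881 = 16694; working-age = 25324; ratio = 16694/25324 × 100 = 65.9

65.9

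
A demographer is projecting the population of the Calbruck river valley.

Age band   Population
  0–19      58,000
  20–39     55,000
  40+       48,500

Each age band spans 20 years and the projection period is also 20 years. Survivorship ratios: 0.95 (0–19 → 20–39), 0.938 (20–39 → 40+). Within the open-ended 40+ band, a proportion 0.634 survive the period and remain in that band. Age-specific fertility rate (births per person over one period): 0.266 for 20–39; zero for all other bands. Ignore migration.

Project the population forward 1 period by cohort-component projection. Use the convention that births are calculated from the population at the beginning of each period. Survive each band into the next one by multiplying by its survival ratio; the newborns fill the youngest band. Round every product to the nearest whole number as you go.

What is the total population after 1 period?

(Bands numbered youngest = 1 to oldest = 3.)
Period 1:
Births: 55000 × 0.266 = 14630
Band 2: 58000 × 0.95 = 55100
Band 3: 55000 × 0.938 + 48500 × 0.634 = 51590 + 30749 = 82339
Population now: 0–19=14630, 20–39=55100, 40+=82339
Total after period 1: 14630 + 55100 + 82339 = 152069

152069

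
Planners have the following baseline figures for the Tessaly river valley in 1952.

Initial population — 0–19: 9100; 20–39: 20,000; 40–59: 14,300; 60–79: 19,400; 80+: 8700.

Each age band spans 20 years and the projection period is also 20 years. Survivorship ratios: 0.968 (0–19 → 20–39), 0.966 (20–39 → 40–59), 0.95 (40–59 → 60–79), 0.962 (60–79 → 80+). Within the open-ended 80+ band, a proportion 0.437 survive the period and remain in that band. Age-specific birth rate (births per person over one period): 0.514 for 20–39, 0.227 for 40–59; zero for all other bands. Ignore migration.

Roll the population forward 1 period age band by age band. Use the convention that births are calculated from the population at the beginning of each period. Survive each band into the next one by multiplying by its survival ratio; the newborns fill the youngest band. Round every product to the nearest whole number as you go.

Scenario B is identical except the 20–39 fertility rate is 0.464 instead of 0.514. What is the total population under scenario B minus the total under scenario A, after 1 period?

-1000

[period 1]
Births: 20000 × 0.514 = 10280, 14300 × 0.227 = 3246 — total 13526
20–39: 9100 × 0.968 = 8809
40–59: 20000 × 0.966 = 19320
60–79: 14300 × 0.95 = 13585
80+: 19400 × 0.962 + 8700 × 0.437 = 18663 + 3802 = 22465
Giving 13526 / 8809 / 19320 / 13585 / 22465.
Scenario A total after 1 period: 77705
Scenario B projection —
[period 1]
Births: 20000 × 0.464 = 9280, 14300 × 0.227 = 3246 — total 12526
20–39: 9100 × 0.968 = 8809
40–59: 20000 × 0.966 = 19320
60–79: 14300 × 0.95 = 13585
80+: 19400 × 0.962 + 8700 × 0.437 = 18663 + 3802 = 22465
Giving 12526 / 8809 / 19320 / 13585 / 22465.
Scenario B total after 1 period: 76705
Difference B − A = 76705 − 77705 = -1000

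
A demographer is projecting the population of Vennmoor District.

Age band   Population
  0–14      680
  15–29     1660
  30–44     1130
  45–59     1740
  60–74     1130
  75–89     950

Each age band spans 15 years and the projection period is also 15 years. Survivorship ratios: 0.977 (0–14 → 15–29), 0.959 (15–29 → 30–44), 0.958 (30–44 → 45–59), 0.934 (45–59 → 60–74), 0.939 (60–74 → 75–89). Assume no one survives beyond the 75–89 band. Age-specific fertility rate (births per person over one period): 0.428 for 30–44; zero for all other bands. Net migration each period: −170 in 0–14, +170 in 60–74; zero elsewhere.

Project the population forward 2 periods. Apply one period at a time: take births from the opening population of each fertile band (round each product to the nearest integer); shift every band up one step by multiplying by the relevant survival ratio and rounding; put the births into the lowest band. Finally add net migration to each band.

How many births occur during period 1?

Call the groups 1 to 6, youngest first.
Period 1:
Births: 1130 * 0.428 = 484
Group 2: 680 * 0.977 = 664
Group 3: 1660 * 0.959 = 1592
Group 4: 1130 * 0.958 = 1083
Group 5: 1740 * 0.934 = 1625
Group 6: 1130 * 0.939 = 1061
Net migration: Group 1 − 170 → 314; Group 5 + 170 → 1795
End of period: [314, 664, 1592, 1083, 1795, 1061]

484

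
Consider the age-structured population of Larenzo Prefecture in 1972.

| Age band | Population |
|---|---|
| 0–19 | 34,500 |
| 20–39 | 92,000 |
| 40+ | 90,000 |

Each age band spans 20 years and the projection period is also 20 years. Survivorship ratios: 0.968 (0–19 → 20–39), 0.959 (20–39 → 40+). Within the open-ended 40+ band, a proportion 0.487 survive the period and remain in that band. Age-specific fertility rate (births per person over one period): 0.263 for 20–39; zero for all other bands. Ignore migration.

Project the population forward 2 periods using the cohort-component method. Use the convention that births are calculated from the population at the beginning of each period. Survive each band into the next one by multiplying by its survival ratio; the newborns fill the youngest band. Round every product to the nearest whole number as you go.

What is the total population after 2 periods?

128544

Numbering the groups 1..3 from youngest to oldest:
Period 1:
Births: 92000 × 0.263 = 24196
Group 2: 34500 × 0.968 = 33396
Group 3: 92000 × 0.959 + 90000 × 0.487 = 88228 + 43830 = 132058
Population now: 0–19=24196, 20–39=33396, 40+=132058
Period 2:
Births: 33396 × 0.263 = 8783
Group 2: 24196 × 0.968 = 23422
Group 3: 33396 × 0.959 + 132058 × 0.487 = 32027 + 64312 = 96339
Population now: 0–19=8783, 20–39=23422, 40+=96339
Total after period 2: 8783 + 23422 + 96339 = 128544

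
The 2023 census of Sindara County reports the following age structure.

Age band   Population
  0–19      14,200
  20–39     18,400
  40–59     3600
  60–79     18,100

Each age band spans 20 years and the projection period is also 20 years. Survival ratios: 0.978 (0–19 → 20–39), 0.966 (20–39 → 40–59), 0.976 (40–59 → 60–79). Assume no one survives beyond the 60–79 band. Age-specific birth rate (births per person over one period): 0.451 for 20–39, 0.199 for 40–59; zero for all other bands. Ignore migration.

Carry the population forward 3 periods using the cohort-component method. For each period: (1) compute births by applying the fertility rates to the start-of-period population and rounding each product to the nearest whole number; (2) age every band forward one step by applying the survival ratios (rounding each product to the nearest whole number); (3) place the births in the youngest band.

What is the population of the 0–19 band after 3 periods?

Period 1:
Births: 18400 × 0.451 = 8298  |  3600 × 0.199 = 716 → 9014
20–39: 14200 × 0.978 = 13888
40–59: 18400 × 0.966 = 17774
60–79: 3600 × 0.976 = 3514
→ [9014, 13888, 17774, 3514]
Period 2:
Births: 13888 × 0.451 = 6263  |  17774 × 0.199 = 3537 → 9800
20–39: 9014 × 0.978 = 8816
40–59: 13888 × 0.966 = 13416
60–79: 17774 × 0.976 = 17347
→ [9800, 8816, 13416, 17347]
Period 3:
Births: 8816 × 0.451 = 3976  |  13416 × 0.199 = 2670 → 6646
20–39: 9800 × 0.978 = 9584
40–59: 8816 × 0.966 = 8516
60–79: 13416 × 0.976 = 13094
→ [6646, 9584, 8516, 13094]

6646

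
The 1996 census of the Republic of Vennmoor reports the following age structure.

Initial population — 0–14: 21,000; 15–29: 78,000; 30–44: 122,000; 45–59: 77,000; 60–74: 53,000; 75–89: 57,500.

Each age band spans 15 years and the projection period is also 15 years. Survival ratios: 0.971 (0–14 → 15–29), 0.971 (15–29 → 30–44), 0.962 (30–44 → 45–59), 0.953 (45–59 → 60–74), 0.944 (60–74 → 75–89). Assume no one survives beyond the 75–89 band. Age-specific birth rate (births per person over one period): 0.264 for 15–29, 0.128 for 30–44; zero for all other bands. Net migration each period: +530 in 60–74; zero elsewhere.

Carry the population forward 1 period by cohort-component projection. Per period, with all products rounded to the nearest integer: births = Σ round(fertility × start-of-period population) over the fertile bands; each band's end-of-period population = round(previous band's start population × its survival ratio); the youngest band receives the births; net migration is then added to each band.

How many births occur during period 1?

Period 1.
Births: 78000 × 0.264 = 20592 ; 122000 × 0.128 = 15616 ⇒ total 36208
15–29: 21000 × 0.971 = 20391
30–44: 78000 × 0.971 = 75738
45–59: 122000 × 0.962 = 117364
60–74: 77000 × 0.953 = 73381
75–89: 53000 × 0.944 = 50032
Net migration: 60–74 + 530 → 73911
End of period: [36208, 20391, 75738, 117364, 73911, 50032]

36208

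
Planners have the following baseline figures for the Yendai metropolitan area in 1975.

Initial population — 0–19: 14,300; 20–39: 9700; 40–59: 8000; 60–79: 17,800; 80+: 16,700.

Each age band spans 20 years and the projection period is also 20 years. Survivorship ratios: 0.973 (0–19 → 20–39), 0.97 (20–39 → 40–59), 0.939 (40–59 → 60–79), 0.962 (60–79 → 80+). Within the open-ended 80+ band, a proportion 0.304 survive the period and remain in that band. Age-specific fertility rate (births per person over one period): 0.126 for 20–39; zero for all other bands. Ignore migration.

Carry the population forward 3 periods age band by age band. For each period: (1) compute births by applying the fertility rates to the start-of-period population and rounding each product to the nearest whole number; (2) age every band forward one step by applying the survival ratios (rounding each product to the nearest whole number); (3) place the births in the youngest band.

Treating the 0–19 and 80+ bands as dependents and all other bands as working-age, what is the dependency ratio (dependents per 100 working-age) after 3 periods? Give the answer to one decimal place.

83.0

Period 1:
Births: 9700 × 0.126 = 1222
20–39: 14300 × 0.973 = 13914
40–59: 9700 × 0.97 = 9409
60–79: 8000 × 0.939 = 7512
80+: 17800 × 0.962 + 16700 × 0.304 = 17124 + 5077 = 22201
Population now: 0–19=1222, 20–39=13914, 40–59=9409, 60–79=7512, 80+=22201
Period 2:
Births: 13914 × 0.126 = 1753
20–39: 1222 × 0.973 = 1189
40–59: 13914 × 0.97 = 13497
60–79: 9409 × 0.939 = 8835
80+: 7512 × 0.962 + 22201 × 0.304 = 7227 + 6749 = 13976
Population now: 0–19=1753, 20–39=1189, 40–59=13497, 60–79=8835, 80+=13976
Period 3:
Births: 1189 × 0.126 = 150
20–39: 1753 × 0.973 = 1706
40–59: 1189 × 0.97 = 1153
60–79: 13497 × 0.939 = 12674
80+: 8835 × 0.962 + 13976 × 0.304 = 8499 + 4249 = 12748
Population now: 0–19=150, 20–39=1706, 40–59=1153, 60–79=12674, 80+=12748
Dependents (band 0–19 + band 80+) = 150 + 12748 = 12898; working-age = 15533; ratio = 12898/15533 × 100 = 83.0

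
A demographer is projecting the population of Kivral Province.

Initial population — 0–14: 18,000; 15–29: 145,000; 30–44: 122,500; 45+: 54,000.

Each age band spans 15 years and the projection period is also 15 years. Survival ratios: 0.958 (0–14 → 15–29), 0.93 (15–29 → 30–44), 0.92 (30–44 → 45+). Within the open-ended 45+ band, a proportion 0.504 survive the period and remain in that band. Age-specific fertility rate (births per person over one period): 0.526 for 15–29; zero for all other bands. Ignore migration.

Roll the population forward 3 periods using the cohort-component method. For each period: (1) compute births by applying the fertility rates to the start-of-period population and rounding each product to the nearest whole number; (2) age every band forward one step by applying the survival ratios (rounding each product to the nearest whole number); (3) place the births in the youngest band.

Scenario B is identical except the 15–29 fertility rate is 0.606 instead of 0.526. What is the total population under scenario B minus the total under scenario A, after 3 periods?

Numbering the bands 1..4 from youngest to oldest:
— Period 1 —
Births: 145000 × 0.526 = 76270
Band 2: 18000 × 0.958 = 17244
Band 3: 145000 × 0.93 = 134850
Band 4: 122500 × 0.92 + 54000 × 0.504 = 112700 + 27216 = 139916
Giving 76270 / 17244 / 134850 / 139916.
— Period 2 —
Births: 17244 × 0.526 = 9070
Band 2: 76270 × 0.958 = 73067
Band 3: 17244 × 0.93 = 16037
Band 4: 134850 × 0.92 + 139916 × 0.504 = 124062 + 70518 = 194580
Giving 9070 / 73067 / 16037 / 194580.
— Period 3 —
Births: 73067 × 0.526 = 38433
Band 2: 9070 × 0.958 = 8689
Band 3: 73067 × 0.93 = 67952
Band 4: 16037 × 0.92 + 194580 × 0.504 = 14754 + 98068 = 112822
Giving 38433 / 8689 / 67952 / 112822.
Scenario A total after 3 periods: 227896
Scenario B projection —
— Period 1 —
Births: 145000 × 0.606 = 87870
Band 2: 18000 × 0.958 = 17244
Band 3: 145000 × 0.93 = 134850
Band 4: 122500 × 0.92 + 54000 × 0.504 = 112700 + 27216 = 139916
Giving 87870 / 17244 / 134850 / 139916.
— Period 2 —
Births: 17244 × 0.606 = 10450
Band 2: 87870 × 0.958 = 84179
Band 3: 17244 × 0.93 = 16037
Band 4: 134850 × 0.92 + 139916 × 0.504 = 124062 + 70518 = 194580
Giving 10450 / 84179 / 16037 / 194580.
— Period 3 —
Births: 84179 × 0.606 = 51012
Band 2: 10450 × 0.958 = 10011
Band 3: 84179 × 0.93 = 78286
Band 4: 16037 × 0.92 + 194580 × 0.504 = 14754 + 98068 = 112822
Giving 51012 / 10011 / 78286 / 112822.
Scenario B total after 3 periods: 252131
Difference B − A = 252131 − 227896 = 24235

24235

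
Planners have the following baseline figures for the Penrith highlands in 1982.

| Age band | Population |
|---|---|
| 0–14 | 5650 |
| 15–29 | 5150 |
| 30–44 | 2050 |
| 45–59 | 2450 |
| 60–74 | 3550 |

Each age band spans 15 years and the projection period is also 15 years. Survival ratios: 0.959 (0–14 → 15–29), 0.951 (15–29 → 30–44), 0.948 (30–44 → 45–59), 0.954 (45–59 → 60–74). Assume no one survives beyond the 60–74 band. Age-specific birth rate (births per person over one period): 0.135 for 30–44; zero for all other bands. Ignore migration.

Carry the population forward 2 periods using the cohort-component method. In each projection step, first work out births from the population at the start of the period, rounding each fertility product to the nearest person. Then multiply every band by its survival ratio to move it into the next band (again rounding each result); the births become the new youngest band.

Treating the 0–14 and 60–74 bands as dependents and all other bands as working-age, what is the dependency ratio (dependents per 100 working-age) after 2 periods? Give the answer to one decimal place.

Call the bands 1 to 5, youngest first.
— Period 1 —
Births: 2050 * 0.135 = 277
Band 2: 5650 * 0.959 = 5418
Band 3: 5150 * 0.951 = 4898
Band 4: 2050 * 0.948 = 1943
Band 5: 2450 * 0.954 = 2337
End of period: [277, 5418, 4898, 1943, 2337]
— Period 2 —
Births: 4898 * 0.135 = 661
Band 2: 277 * 0.959 = 266
Band 3: 5418 * 0.951 = 5153
Band 4: 4898 * 0.948 = 4643
Band 5: 1943 * 0.954 = 1854
End of period: [661, 266, 5153, 4643, 1854]
Dependents (band 0–14 + band 60–74) = 661 + 1854 = 2515; working-age = 10062; ratio = 2515/10062 × 100 = 25.0

25.0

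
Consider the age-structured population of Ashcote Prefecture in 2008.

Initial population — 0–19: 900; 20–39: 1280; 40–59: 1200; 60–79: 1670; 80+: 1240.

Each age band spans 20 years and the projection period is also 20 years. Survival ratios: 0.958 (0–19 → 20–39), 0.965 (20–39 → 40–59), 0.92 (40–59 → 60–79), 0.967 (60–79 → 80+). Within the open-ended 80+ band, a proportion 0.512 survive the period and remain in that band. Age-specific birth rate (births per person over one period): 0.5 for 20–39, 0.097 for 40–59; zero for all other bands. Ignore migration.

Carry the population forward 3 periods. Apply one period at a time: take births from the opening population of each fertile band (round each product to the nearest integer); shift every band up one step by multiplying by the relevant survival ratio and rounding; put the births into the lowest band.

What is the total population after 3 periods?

4671

(Bands numbered youngest = 1 to oldest = 5.)
Period 1:
Births: 1280 × 0.5 = 640, 1200 × 0.097 = 116 → total 756
Band 2: 900 × 0.958 = 862
Band 3: 1280 × 0.965 = 1235
Band 4: 1200 × 0.92 = 1104
Band 5: 1670 × 0.967 + 1240 × 0.512 = 1615 + 635 = 2250
Population now: 0–19=756, 20–39=862, 40–59=1235, 60–79=1104, 80+=2250
Period 2:
Births: 862 × 0.5 = 431, 1235 × 0.097 = 120 → total 551
Band 2: 756 × 0.958 = 724
Band 3: 862 × 0.965 = 832
Band 4: 1235 × 0.92 = 1136
Band 5: 1104 × 0.967 + 2250 × 0.512 = 1068 + 1152 = 2220
Population now: 0–19=551, 20–39=724, 40–59=832, 60–79=1136, 80+=2220
Period 3:
Births: 724 × 0.5 = 362, 832 × 0.097 = 81 → total 443
Band 2: 551 × 0.958 = 528
Band 3: 724 × 0.965 = 699
Band 4: 832 × 0.92 = 765
Band 5: 1136 × 0.967 + 2220 × 0.512 = 1099 + 1137 = 2236
Population now: 0–19=443, 20–39=528, 40–59=699, 60–79=765, 80+=2236
Total after period 3: 443 + 528 + 699 + 765 + 2236 = 4671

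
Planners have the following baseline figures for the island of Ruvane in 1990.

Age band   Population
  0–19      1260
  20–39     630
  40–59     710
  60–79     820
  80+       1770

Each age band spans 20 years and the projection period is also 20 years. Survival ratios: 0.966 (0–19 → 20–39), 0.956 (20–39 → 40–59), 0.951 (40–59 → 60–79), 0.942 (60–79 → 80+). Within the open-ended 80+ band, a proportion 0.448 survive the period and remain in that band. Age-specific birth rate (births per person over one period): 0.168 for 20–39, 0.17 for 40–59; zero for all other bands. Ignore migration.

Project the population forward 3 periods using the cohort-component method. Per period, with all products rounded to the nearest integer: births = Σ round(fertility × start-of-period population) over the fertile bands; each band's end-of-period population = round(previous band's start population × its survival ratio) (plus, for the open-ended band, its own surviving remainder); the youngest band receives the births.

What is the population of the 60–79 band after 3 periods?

1106

(Bands numbered youngest = 1 to oldest = 5.)
After projecting period 1:
Births: 630 * 0.168 = 106  |  710 * 0.17 = 121 → 227
Band 2: 1260 * 0.966 = 1217
Band 3: 630 * 0.956 = 602
Band 4: 710 * 0.951 = 675
Band 5: 820 * 0.942 + 1770 * 0.448 = 772 + 793 = 1565
→ [227, 1217, 602, 675, 1565]
After projecting period 2:
Births: 1217 * 0.168 = 204  |  602 * 0.17 = 102 → 306
Band 2: 227 * 0.966 = 219
Band 3: 1217 * 0.956 = 1163
Band 4: 602 * 0.951 = 573
Band 5: 675 * 0.942 + 1565 * 0.448 = 636 + 701 = 1337
→ [306, 219, 1163, 573, 1337]
After projecting period 3:
Births: 219 * 0.168 = 37  |  1163 * 0.17 = 198 → 235
Band 2: 306 * 0.966 = 296
Band 3: 219 * 0.956 = 209
Band 4: 1163 * 0.951 = 1106
Band 5: 573 * 0.942 + 1337 * 0.448 = 540 + 599 = 1139
→ [235, 296, 209, 1106, 1139]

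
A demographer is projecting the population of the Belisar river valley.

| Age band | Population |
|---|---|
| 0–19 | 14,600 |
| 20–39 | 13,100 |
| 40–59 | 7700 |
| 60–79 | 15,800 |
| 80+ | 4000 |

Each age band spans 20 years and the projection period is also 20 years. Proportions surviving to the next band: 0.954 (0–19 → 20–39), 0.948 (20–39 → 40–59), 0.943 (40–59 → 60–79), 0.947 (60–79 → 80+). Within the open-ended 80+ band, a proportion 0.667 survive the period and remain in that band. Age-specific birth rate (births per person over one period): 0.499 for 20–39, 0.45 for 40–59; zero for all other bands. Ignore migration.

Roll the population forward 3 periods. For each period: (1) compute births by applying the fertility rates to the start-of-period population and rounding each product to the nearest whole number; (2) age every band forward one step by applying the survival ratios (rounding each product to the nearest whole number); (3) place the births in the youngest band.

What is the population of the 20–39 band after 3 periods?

11962

— Period 1 —
Births: 13100 × 0.499 = 6537 ; 7700 × 0.45 = 3465 → 10002
20–39: 14600 × 0.954 = 13928
40–59: 13100 × 0.948 = 12419
60–79: 7700 × 0.943 = 7261
80+: 15800 × 0.947 + 4000 × 0.667 = 14963 + 2668 = 17631
Population now: 0–19=10002, 20–39=13928, 40–59=12419, 60–79=7261, 80+=17631
— Period 2 —
Births: 13928 × 0.499 = 6950 ; 12419 × 0.45 = 5589 → 12539
20–39: 10002 × 0.954 = 9542
40–59: 13928 × 0.948 = 13204
60–79: 12419 × 0.943 = 11711
80+: 7261 × 0.947 + 17631 × 0.667 = 6876 + 11760 = 18636
Population now: 0–19=12539, 20–39=9542, 40–59=13204, 60–79=11711, 80+=18636
— Period 3 —
Births: 9542 × 0.499 = 4761 ; 13204 × 0.45 = 5942 → 10703
20–39: 12539 × 0.954 = 11962
40–59: 9542 × 0.948 = 9046
60–79: 13204 × 0.943 = 12451
80+: 11711 × 0.947 + 18636 × 0.667 = 11090 + 12430 = 23520
Population now: 0–19=10703, 20–39=11962, 40–59=9046, 60–79=12451, 80+=23520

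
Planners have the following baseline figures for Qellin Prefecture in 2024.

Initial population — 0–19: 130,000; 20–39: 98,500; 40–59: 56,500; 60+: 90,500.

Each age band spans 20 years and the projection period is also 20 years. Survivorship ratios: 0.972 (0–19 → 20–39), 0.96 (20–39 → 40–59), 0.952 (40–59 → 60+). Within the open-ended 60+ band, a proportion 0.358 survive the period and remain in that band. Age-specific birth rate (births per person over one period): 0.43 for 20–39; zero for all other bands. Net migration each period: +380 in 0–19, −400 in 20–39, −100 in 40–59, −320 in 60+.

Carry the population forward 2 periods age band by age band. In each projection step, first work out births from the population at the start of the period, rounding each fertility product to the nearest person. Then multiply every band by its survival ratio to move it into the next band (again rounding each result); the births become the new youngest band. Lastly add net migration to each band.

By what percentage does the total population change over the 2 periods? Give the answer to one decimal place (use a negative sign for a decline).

Numbering the bands 1..4 from youngest to oldest:
— Period 1 —
Births: 98500 × 0.43 = 42355
Band 2: 130000 × 0.972 = 126360
Band 3: 98500 × 0.96 = 94560
Band 4: 56500 × 0.952 + 90500 × 0.358 = 53788 + 32399 = 86187
Net migration: Band 1 + 380 → 42735; Band 2 − 400 → 125960; Band 3 − 100 → 94460; Band 4 − 320 → 85867
→ [42735, 125960, 94460, 85867]
— Period 2 —
Births: 125960 × 0.43 = 54163
Band 2: 42735 × 0.972 = 41538
Band 3: 125960 × 0.96 = 120922
Band 4: 94460 × 0.952 + 85867 × 0.358 = 89926 + 30740 = 120666
Net migration: Band 1 + 380 → 54543; Band 2 − 400 → 41138; Band 3 − 100 → 120822; Band 4 − 320 → 120346
→ [54543, 41138, 120822, 120346]
Total: 375500 → 336849; change = -38651; percentage change = -10.3%

-10.3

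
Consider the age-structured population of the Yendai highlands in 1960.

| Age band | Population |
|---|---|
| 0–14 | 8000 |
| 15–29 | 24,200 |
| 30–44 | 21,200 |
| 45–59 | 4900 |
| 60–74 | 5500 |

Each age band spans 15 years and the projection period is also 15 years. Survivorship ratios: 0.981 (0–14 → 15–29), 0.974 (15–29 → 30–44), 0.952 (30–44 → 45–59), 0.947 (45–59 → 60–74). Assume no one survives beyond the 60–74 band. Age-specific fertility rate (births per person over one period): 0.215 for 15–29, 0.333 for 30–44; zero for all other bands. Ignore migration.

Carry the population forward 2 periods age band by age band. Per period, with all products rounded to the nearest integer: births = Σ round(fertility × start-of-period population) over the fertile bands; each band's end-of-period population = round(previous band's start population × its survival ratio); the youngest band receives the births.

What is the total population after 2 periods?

70762

(Bands numbered youngest = 1 to oldest = 5.)
[period 1]
Births: 24200 × 0.215 = 5203 ; 21200 × 0.333 = 7060 → 12263
Band 2: 8000 × 0.981 = 7848
Band 3: 24200 × 0.974 = 23571
Band 4: 21200 × 0.952 = 20182
Band 5: 4900 × 0.947 = 4640
Giving 12263 / 7848 / 23571 / 20182 / 4640.
[period 2]
Births: 7848 × 0.215 = 1687 ; 23571 × 0.333 = 7849 → 9536
Band 2: 12263 × 0.981 = 12030
Band 3: 7848 × 0.974 = 7644
Band 4: 23571 × 0.952 = 22440
Band 5: 20182 × 0.947 = 19112
Giving 9536 / 12030 / 7644 / 22440 / 19112.
Total after period 2: 9536 + 12030 + 7644 + 22440 + 19112 = 70762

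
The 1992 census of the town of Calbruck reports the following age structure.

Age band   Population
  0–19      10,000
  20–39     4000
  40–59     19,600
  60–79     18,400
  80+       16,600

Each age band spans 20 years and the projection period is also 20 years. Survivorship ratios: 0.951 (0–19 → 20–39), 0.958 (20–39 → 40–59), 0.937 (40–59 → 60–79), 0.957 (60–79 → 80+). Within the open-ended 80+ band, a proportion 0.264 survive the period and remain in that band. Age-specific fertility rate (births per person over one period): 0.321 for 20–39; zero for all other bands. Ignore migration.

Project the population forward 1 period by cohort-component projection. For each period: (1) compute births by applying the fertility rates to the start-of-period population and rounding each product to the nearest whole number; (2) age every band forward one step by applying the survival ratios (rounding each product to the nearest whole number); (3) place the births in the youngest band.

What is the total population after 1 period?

After projecting period 1:
Births: 4000 × 0.321 = 1284
20–39: 10000 × 0.951 = 9510
40–59: 4000 × 0.958 = 3832
60–79: 19600 × 0.937 = 18365
80+: 18400 × 0.957 + 16600 × 0.264 = 17609 + 4382 = 21991
Giving 1284 / 9510 / 3832 / 18365 / 21991.
Total after period 1: 1284 + 9510 + 3832 + 18365 + 21991 = 54982

54982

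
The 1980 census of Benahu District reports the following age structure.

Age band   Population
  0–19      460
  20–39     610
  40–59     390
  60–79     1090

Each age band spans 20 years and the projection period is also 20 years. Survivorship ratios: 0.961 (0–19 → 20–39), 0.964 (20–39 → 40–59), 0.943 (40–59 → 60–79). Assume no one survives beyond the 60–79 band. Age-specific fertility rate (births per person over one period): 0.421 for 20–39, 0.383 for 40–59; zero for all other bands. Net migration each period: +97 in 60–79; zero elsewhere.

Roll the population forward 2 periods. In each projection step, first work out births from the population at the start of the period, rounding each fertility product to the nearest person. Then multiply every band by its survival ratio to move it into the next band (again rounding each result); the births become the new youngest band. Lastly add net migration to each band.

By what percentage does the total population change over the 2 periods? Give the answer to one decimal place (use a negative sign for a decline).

After projecting period 1:
Births: 610 × 0.421 = 257 ; 390 × 0.383 = 149 → total 406
20–39: 460 × 0.961 = 442
40–59: 610 × 0.964 = 588
60–79: 390 × 0.943 = 368
Net migration: 60–79 + 97 → 465
Population now: 0–19=406, 20–39=442, 40–59=588, 60–79=465
After projecting period 2:
Births: 442 × 0.421 = 186 ; 588 × 0.383 = 225 → total 411
20–39: 406 × 0.961 = 390
40–59: 442 × 0.964 = 426
60–79: 588 × 0.943 = 554
Net migration: 60–79 + 97 → 651
Population now: 0–19=411, 20–39=390, 40–59=426, 60–79=651
Total: 2550 → 1878; change = -672; percentage change = -26.4%

-26.4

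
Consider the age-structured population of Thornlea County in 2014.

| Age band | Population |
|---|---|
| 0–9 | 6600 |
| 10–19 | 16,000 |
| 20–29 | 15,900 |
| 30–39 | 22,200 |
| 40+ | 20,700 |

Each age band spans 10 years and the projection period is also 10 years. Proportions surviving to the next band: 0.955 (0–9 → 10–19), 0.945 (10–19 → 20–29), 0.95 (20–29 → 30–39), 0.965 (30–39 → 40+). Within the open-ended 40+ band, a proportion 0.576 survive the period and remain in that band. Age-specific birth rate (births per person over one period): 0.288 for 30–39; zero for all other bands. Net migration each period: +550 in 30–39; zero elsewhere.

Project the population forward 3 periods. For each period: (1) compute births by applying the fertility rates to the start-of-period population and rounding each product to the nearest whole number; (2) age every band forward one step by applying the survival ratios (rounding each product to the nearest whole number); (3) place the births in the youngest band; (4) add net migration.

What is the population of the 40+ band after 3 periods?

[period 1]
Births: 22200 × 0.288 = 6394
10–19: 6600 × 0.955 = 6303
20–29: 16000 × 0.945 = 15120
30–39: 15900 × 0.95 = 15105
40+: 22200 × 0.965 + 20700 × 0.576 = 21423 + 11923 = 33346
Net migration: 30–39 + 550 → 15655
→ [6394, 6303, 15120, 15655, 33346]
[period 2]
Births: 15655 × 0.288 = 4509
10–19: 6394 × 0.955 = 6106
20–29: 6303 × 0.945 = 5956
30–39: 15120 × 0.95 = 14364
40+: 15655 × 0.965 + 33346 × 0.576 = 15107 + 19207 = 34314
Net migration: 30–39 + 550 → 14914
→ [4509, 6106, 5956, 14914, 34314]
[period 3]
Births: 14914 × 0.288 = 4295
10–19: 4509 × 0.955 = 4306
20–29: 6106 × 0.945 = 5770
30–39: 5956 × 0.95 = 5658
40+: 14914 × 0.965 + 34314 × 0.576 = 14392 + 19765 = 34157
Net migration: 30–39 + 550 → 6208
→ [4295, 4306, 5770, 6208, 34157]

34157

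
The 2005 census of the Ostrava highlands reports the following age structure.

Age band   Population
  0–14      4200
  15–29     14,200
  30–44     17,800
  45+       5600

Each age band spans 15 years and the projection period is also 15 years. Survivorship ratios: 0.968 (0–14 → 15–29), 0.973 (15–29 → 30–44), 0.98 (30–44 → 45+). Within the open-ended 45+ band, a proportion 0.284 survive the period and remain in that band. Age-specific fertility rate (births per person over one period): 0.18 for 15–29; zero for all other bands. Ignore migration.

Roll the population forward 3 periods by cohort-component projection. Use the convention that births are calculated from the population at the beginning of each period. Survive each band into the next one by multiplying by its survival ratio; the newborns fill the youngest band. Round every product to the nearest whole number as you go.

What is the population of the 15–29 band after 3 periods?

709

After projecting period 1:
Births: 14200 × 0.18 = 2556
15–29: 4200 × 0.968 = 4066
30–44: 14200 × 0.973 = 13817
45+: 17800 × 0.98 + 5600 × 0.284 = 17444 + 1590 = 19034
→ [2556, 4066, 13817, 19034]
After projecting period 2:
Births: 4066 × 0.18 = 732
15–29: 2556 × 0.968 = 2474
30–44: 4066 × 0.973 = 3956
45+: 13817 × 0.98 + 19034 × 0.284 = 13541 + 5406 = 18947
→ [732, 2474, 3956, 18947]
After projecting period 3:
Births: 2474 × 0.18 = 445
15–29: 732 × 0.968 = 709
30–44: 2474 × 0.973 = 2407
45+: 3956 × 0.98 + 18947 × 0.284 = 3877 + 5381 = 9258
→ [445, 709, 2407, 9258]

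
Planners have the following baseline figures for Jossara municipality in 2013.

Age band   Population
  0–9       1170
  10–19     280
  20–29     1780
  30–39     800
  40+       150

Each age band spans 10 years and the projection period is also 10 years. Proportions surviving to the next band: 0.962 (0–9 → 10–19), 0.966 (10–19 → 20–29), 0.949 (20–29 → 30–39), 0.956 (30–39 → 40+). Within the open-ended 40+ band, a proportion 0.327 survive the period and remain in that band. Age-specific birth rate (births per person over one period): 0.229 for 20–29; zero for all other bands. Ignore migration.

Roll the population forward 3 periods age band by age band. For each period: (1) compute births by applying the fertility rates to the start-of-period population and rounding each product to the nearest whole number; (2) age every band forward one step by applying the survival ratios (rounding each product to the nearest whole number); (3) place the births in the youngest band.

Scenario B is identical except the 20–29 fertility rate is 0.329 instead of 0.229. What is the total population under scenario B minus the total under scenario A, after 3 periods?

Period 1.
Births: 1780 × 0.229 = 408
10–19: 1170 × 0.962 = 1126
20–29: 280 × 0.966 = 270
30–39: 1780 × 0.949 = 1689
40+: 800 × 0.956 + 150 × 0.327 = 765 + 49 = 814
Giving 408 / 1126 / 270 / 1689 / 814.
Period 2.
Births: 270 × 0.229 = 62
10–19: 408 × 0.962 = 392
20–29: 1126 × 0.966 = 1088
30–39: 270 × 0.949 = 256
40+: 1689 × 0.956 + 814 × 0.327 = 1615 + 266 = 1881
Giving 62 / 392 / 1088 / 256 / 1881.
Period 3.
Births: 1088 × 0.229 = 249
10–19: 62 × 0.962 = 60
20–29: 392 × 0.966 = 379
30–39: 1088 × 0.949 = 1033
40+: 256 × 0.956 + 1881 × 0.327 = 245 + 615 = 860
Giving 249 / 60 / 379 / 1033 / 860.
Scenario A total after 3 periods: 2581
Scenario B projection —
Period 1.
Births: 1780 × 0.329 = 586
10–19: 1170 × 0.962 = 1126
20–29: 280 × 0.966 = 270
30–39: 1780 × 0.949 = 1689
40+: 800 × 0.956 + 150 × 0.327 = 765 + 49 = 814
Giving 586 / 1126 / 270 / 1689 / 814.
Period 2.
Births: 270 × 0.329 = 89
10–19: 586 × 0.962 = 564
20–29: 1126 × 0.966 = 1088
30–39: 270 × 0.949 = 256
40+: 1689 × 0.956 + 814 × 0.327 = 1615 + 266 = 1881
Giving 89 / 564 / 1088 / 256 / 1881.
Period 3.
Births: 1088 × 0.329 = 358
10–19: 89 × 0.962 = 86
20–29: 564 × 0.966 = 545
30–39: 1088 × 0.949 = 1033
40+: 256 × 0.956 + 1881 × 0.327 = 245 + 615 = 860
Giving 358 / 86 / 545 / 1033 / 860.
Scenario B total after 3 periods: 2882
Difference B − A = 2882 − 2581 = 301

301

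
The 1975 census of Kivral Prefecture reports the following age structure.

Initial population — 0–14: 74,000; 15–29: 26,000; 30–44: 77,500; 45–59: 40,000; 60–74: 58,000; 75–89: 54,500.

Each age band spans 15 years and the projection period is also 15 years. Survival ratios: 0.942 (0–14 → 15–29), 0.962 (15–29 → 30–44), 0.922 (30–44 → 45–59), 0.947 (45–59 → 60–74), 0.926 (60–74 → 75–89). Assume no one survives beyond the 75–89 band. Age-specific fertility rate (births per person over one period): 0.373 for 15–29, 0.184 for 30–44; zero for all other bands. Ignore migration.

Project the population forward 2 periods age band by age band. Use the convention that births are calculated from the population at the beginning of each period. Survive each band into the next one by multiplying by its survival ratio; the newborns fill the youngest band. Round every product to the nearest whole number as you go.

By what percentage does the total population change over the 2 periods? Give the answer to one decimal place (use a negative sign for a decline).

After projecting period 1:
Births: 26000 * 0.373 = 9698  |  77500 * 0.184 = 14260 → 23958
15–29: 74000 * 0.942 = 69708
30–44: 26000 * 0.962 = 25012
45–59: 77500 * 0.922 = 71455
60–74: 40000 * 0.947 = 37880
75–89: 58000 * 0.926 = 53708
→ [23958, 69708, 25012, 71455, 37880, 53708]
After projecting period 2:
Births: 69708 * 0.373 = 26001  |  25012 * 0.184 = 4602 → 30603
15–29: 23958 * 0.942 = 22568
30–44: 69708 * 0.962 = 67059
45–59: 25012 * 0.922 = 23061
60–74: 71455 * 0.947 = 67668
75–89: 37880 * 0.926 = 35077
→ [30603, 22568, 67059, 23061, 67668, 35077]
Total: 330000 → 246036; change = -83964; percentage change = -25.4%

-25.4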